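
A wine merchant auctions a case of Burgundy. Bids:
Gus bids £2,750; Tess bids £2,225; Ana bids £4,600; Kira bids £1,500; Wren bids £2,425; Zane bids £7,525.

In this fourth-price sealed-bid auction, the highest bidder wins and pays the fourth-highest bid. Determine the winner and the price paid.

Bids in order: 7,525 (Zane) > 4,600 (Ana) > 2,750 (Gus) > 2,425 (Wren) > 2,225 (Tess) > 1,500 (Kira)
Zane wins; payment is bid #4 in the ranking = £2,425.

Zane pays £2,425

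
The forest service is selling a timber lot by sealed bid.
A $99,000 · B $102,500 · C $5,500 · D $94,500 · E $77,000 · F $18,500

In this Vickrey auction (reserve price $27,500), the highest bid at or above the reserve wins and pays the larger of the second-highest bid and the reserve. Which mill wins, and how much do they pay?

B pays $99,000

Vickrey auction (reserve price $27,500): the highest bid at or above the reserve wins and pays the larger of the second-highest bid and the reserve.
Bids in order: 102,500 (B) > 99,000 (A) > 94,500 (D) > 77,000 (E) > 18,500 (F) > 5,500 (C)
B has the top bid at or above the reserve ($102,500).
Second-highest bid $99,000 exceeds the reserve $27,500 → payment $99,000.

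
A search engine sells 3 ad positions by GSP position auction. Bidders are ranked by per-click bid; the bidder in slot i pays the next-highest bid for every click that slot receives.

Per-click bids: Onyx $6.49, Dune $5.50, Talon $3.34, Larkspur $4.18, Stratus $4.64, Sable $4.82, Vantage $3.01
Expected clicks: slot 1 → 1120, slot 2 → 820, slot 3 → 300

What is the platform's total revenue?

Ranked by bid: $6.49 (Onyx) > $5.50 (Dune) > $4.82 (Sable) > $4.64 (Stratus) > …
Slot 1: Onyx pays $5.50 × 1120 = $6160.00
Slot 2: Dune pays $4.82 × 820 = $3952.40
Slot 3: Sable pays $4.64 × 300 = $1392.00
Total = $11504.40

Total revenue: $11504.40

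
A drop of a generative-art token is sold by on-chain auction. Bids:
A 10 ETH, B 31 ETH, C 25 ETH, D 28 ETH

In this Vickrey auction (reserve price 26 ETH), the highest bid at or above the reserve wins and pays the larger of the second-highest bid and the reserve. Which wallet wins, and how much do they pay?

Bids ranked: 31 (B) > 28 (D) > 25 (C) > 10 (A)
Highest eligible bid: B at 31 ETH.
max(second-highest 28 ETH, reserve 26 ETH) = 28 ETH; the reserve does not bind.

B pays 28 ETH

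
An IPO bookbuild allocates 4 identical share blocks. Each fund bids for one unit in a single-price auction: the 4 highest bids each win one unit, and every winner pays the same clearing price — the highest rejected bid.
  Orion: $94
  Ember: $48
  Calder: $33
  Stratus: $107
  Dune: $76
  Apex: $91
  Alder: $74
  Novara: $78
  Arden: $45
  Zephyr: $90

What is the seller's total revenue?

Total revenue: $312

Sorting: 107 (Stratus), 94 (Orion), 91 (Apex), 90 (Zephyr), 78 (Novara), 76 (Dune), …
Winners (4 units): Stratus, Orion, Apex, Zephyr.
Highest unsuccessful bid: $78 → clearing price.
Total revenue = 4 × $78 = $312.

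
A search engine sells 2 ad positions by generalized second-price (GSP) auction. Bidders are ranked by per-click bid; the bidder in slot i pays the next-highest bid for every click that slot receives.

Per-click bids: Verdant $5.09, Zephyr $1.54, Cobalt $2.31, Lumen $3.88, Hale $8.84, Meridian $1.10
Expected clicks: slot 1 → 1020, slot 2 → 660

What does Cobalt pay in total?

Per-click bids in order: $8.84 (Hale) > $5.09 (Verdant) > $3.88 (Lumen) > …
Cobalt ranks below slot 2 → no slot, pays nothing.

Cobalt pays $0.00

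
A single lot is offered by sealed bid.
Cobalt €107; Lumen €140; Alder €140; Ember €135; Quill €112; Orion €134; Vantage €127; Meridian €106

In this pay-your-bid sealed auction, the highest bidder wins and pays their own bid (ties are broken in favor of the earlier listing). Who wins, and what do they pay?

Rule: the highest bidder wins and pays their own bid.
Sorting bids: 140 (Lumen) > 140 (Alder) > 135 (Ember) > 134 (Orion) > 127 (Vantage) > 112 (Quill) > …
Tie at €140 → Lumen wins by tie-break.
Lumen has the highest bid and pays exactly that: €140.

Lumen pays €140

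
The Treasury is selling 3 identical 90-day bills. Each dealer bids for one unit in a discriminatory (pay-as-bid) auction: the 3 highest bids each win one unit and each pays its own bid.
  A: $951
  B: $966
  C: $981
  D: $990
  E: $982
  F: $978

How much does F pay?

Ordering the bids: 990 (D), 982 (E), 981 (C), 978 (F), 966 (B), …
Winners (3 units): D, E, C.
F does not win → $0.

F pays $0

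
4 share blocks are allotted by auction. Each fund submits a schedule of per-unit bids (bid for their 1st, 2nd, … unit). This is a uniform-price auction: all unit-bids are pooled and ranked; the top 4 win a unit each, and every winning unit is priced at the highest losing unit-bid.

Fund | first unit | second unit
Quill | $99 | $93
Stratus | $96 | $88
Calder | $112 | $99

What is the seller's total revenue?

Total revenue: $372

Merging the schedules and taking the best 4: 112 (Calder-1), 99 (Quill-1), 99 (Calder-2), 96 (Stratus-1)
Highest rejected unit-bid = $93.
Allocation: Calder 2, Quill 1, Stratus 1. Every unit priced at $93.
Revenue = 4 × 93 = $372.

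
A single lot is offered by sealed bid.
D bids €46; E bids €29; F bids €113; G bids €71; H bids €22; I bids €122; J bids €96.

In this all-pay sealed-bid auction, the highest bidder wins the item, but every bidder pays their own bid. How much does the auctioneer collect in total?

Total revenue: €499

Rule: the highest bidder wins the item, but every bidder pays their own bid.
Bids in order: 122 (I) > 113 (F) > 96 (J) > 71 (G) > 46 (D) > 29 (E) > …
Every bidder forfeits their bid regardless of winning.
Revenue = 46 + 29 + 113 + 71 + 22 + 122 + 96 = €499.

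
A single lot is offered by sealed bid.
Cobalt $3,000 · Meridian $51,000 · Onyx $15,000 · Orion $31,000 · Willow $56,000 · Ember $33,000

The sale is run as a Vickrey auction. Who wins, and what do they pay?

Willow pays $51,000

Bids ranked: 56,000 (Willow) > 51,000 (Meridian) > 33,000 (Ember) > 31,000 (Orion) > 15,000 (Onyx) > 3,000 (Cobalt)
Second-price: Willow pays Meridian's bid of $51,000.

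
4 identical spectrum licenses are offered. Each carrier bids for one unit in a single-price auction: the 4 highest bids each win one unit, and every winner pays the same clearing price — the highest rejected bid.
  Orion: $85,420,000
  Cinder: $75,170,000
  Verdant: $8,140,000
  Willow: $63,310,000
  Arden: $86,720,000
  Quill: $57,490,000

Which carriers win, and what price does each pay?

Ordering the bids: 86,720,000 (Arden), 85,420,000 (Orion), 75,170,000 (Cinder), 63,310,000 (Willow), 57,490,000 (Quill), 8,140,000 (Verdant)
Winners (4 units): Arden, Orion, Cinder, Willow.
First losing bid is Quill's $57,490,000, which sets the uniform price.

Arden, Orion, Cinder, Willow; each pays $57,490,000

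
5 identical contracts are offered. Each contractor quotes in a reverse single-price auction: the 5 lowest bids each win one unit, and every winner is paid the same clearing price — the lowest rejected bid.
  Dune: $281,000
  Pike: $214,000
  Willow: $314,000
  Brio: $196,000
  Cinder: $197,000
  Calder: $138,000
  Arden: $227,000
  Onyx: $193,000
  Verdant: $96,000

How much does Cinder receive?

Sorting: 96,000 (Verdant), 138,000 (Calder), 193,000 (Onyx), 196,000 (Brio), 197,000 (Cinder), 214,000 (Pike), 227,000 (Arden), …
Winners (5 units): Verdant, Calder, Onyx, Brio, Cinder.
First losing bid is Pike's $214,000, which sets the uniform price.
Cinder wins → is paid $214,000.

Cinder is paid $214,000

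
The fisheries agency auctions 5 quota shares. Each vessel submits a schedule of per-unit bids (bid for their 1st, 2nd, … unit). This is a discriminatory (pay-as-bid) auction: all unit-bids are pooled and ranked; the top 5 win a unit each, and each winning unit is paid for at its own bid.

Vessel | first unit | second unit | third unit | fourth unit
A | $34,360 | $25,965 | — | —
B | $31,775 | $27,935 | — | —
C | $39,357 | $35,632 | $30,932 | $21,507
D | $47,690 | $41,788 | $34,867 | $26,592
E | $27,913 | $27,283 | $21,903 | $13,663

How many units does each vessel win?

All unit-bids, highest first — top 5: 47,690 (D-1), 41,788 (D-2), 39,357 (C-1), 35,632 (C-2), 34,867 (D-3)
Next rejected bid: $34,360 (not a price — pay-as-bid).
Allocation: C 2, D 3.

C 2, D 3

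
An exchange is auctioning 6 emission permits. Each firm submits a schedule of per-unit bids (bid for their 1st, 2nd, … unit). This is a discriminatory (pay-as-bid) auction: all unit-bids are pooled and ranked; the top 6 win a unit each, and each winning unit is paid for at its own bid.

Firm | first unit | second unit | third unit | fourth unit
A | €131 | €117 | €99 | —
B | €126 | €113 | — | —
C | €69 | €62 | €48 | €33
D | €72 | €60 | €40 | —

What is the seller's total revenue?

Merging the schedules and taking the best 6: 131 (A-1), 126 (B-1), 117 (A-2), 113 (B-2), 99 (A-3), 72 (D-1)
Next rejected bid: €69 (not a price — pay-as-bid).
Each winning unit pays its own bid.
Revenue = 131 + 126 + 117 + 113 + 99 + 72 = €658.

Total revenue: €658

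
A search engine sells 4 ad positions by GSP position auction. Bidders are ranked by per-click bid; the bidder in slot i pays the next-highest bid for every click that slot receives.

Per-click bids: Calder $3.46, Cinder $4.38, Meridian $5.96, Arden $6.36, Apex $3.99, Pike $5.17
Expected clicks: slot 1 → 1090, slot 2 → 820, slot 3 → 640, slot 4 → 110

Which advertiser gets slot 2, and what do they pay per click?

Meridian; $5.17 per click

Sorting advertisers: $6.36 (Arden) > $5.96 (Meridian) > $5.17 (Pike) > $4.38 (Cinder) > $3.99 (Apex) > …
Slot 2 goes to the second-ranked bidder, Meridian, who pays the next bid down: $5.17/click.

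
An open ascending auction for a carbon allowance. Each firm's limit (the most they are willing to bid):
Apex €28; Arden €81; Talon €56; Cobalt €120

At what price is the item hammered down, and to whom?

Limits ranked: 120 (Cobalt) > 81 (Arden) > 56 (Talon) > 28 (Apex)
Bidding ends when Arden exits at €81; Cobalt takes it.

Cobalt wins at €81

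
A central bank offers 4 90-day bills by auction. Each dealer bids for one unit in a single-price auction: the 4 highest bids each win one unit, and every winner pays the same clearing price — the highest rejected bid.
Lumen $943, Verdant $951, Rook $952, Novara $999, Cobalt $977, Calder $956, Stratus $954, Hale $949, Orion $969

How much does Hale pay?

Hale pays $0

Bids ranked high→low: 999 (Novara), 977 (Cobalt), 969 (Orion), 956 (Calder), 954 (Stratus), 952 (Rook), …
The 4 highest are Novara, Cobalt, Orion, Calder.
Clearing price = highest rejected bid = $954.
Hale does not win → pays $0.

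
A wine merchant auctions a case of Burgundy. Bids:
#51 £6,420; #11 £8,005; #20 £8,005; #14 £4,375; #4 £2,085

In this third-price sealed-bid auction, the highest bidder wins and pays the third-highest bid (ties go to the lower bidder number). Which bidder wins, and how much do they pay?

Third-price sealed-bid auction: the highest bidder wins and pays the third-highest bid.
Bids in order: 8,005 (#11) > 8,005 (#20) > 6,420 (#51) > 4,375 (#14) > 2,085 (#4)
#11 and #20 tie at £8,005; tie-break gives it to #11.
#11 is highest; pays the third-highest bid, £6,420.

#11 pays £6,420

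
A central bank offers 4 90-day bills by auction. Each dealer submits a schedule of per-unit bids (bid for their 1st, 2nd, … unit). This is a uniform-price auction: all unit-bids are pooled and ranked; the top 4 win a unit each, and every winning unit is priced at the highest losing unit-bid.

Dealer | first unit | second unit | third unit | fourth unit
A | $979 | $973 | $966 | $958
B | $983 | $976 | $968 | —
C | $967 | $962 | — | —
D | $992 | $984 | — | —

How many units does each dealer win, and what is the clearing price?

Merging the schedules and taking the best 4: 992 (D-1), 984 (D-2), 983 (B-1), 979 (A-1)
The (k+1)-th unit-bid is $976.
Allocation: A 1, B 1, D 2.

A 1, B 1, D 2; clearing price $976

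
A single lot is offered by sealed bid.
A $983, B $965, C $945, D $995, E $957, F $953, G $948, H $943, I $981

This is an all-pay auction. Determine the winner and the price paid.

D pays $995

Rule: the highest bidder wins the item, but every bidder pays their own bid.
Bids in order: 995 (D) > 983 (A) > 981 (I) > 965 (B) > 957 (E) > 953 (F) > …
D is highest and takes the item; every bidder forfeits their bid.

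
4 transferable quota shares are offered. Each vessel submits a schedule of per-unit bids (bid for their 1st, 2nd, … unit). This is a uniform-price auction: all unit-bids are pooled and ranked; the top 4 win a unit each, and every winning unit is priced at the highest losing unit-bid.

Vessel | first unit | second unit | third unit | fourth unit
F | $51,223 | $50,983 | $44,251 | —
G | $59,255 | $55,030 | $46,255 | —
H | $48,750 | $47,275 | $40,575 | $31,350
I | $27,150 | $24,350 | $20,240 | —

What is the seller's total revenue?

Total revenue: $195,000

Merging the schedules and taking the best 4: 59,255 (G-1), 55,030 (G-2), 51,223 (F-1), 50,983 (F-2)
The (k+1)-th unit-bid is $48,750.
Allocation: F 2, G 2. Every unit priced at $48,750.
Revenue = 4 × 48,750 = $195,000.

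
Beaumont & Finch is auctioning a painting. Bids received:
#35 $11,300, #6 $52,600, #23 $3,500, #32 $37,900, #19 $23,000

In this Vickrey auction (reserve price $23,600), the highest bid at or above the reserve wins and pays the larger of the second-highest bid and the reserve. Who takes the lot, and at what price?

#6 pays $37,900

Bids in order: 52,600 (#6) > 37,900 (#32) > 23,000 (#19) > 11,300 (#35) > 3,500 (#23)
#6 has the top bid at or above the reserve ($52,600).
max(second-highest $37,900, reserve $23,600) = $37,900; the reserve does not bind.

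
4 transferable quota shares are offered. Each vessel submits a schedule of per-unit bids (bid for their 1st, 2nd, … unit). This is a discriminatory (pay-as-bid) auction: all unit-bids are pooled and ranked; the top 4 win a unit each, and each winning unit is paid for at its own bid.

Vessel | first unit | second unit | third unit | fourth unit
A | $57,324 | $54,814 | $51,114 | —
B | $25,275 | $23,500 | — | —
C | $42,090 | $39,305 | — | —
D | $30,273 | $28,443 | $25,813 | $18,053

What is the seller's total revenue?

Total revenue: $205,342

Pooled unit-bids ranked (top 4): 57,324 (A-1), 54,814 (A-2), 51,114 (A-3), 42,090 (C-1)
Next rejected bid: $39,305 (not a price — pay-as-bid).
Each winning unit pays its own bid.
Revenue = 57,324 + 54,814 + 51,114 + 42,090 = $205,342.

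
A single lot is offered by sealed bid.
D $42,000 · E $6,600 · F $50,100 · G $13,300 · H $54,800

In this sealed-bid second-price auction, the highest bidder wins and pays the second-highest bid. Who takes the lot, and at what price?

H pays $50,100

Sorting bids: 54,800 (H) > 50,100 (F) > 42,000 (D) > 13,300 (G) > 6,600 (E)
Second-price: H pays F's bid of $50,100.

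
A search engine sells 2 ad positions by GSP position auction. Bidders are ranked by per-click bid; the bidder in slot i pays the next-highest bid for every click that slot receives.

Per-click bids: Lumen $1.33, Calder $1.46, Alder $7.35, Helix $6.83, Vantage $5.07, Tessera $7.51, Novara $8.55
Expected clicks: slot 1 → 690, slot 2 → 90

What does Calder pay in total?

Calder pays $0.00

Per-click bids in order: $8.55 (Novara) > $7.51 (Tessera) > $7.35 (Alder) > …
Calder ranks below slot 2 → no slot, pays nothing.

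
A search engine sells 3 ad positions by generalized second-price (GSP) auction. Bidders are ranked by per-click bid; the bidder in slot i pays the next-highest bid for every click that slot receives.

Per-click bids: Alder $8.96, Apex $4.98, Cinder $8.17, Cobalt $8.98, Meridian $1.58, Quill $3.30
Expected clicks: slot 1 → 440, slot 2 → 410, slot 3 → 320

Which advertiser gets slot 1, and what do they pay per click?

Per-click bids in order: $8.98 (Cobalt) > $8.96 (Alder) > $8.17 (Cinder) > $4.98 (Apex) > …
Slot 1 goes to the first-ranked bidder, Cobalt, who pays the next bid down: $8.96/click.

Cobalt; $8.96 per click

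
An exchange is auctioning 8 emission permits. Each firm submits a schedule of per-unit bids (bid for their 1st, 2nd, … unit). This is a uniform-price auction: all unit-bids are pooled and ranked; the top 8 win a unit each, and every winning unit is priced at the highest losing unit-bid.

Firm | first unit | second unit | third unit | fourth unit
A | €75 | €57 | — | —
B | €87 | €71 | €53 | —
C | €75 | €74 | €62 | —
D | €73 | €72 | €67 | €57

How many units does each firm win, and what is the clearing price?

A 1, B 2, C 2, D 3; clearing price €62

Pooled unit-bids ranked (top 8): 87 (B-1), 75 (A-1), 75 (C-1), 74 (C-2), 73 (D-1), 72 (D-2), 71 (B-2), 67 (D-3)
The (k+1)-th unit-bid is €62.
Allocation: A 1, B 2, C 2, D 3.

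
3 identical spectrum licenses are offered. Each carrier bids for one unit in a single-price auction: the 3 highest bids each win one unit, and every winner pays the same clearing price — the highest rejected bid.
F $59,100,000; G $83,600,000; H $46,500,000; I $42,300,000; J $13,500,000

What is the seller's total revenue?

Ordering the bids: 83,600,000 (G), 59,100,000 (F), 46,500,000 (H), 42,300,000 (I), 13,500,000 (J)
Winners (3 units): G, F, H.
Highest unsuccessful bid: $42,300,000 → clearing price.
Total revenue = 3 × $42,300,000 = $126,900,000.

Total revenue: $126,900,000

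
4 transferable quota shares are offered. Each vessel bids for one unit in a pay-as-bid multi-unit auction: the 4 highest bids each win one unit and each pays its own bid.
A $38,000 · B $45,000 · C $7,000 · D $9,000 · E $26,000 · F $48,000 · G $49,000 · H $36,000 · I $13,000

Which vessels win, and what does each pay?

G $49,000, F $48,000, B $45,000, A $38,000

Ordering the bids: 49,000 (G), 48,000 (F), 45,000 (B), 38,000 (A), 36,000 (H), 26,000 (E), …
Top 4: G, F, B, A.
Each winner pays its own bid: G $49,000, F $48,000, B $45,000, A $38,000.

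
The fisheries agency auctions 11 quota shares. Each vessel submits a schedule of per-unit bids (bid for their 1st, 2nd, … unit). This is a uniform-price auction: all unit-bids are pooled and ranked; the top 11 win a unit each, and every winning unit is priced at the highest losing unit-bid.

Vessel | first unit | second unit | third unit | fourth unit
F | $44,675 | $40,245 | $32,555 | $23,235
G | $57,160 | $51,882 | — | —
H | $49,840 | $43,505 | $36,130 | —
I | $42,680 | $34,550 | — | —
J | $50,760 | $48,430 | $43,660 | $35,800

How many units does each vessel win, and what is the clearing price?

Merging the schedules and taking the best 11: 57,160 (G-1), 51,882 (G-2), 50,760 (J-1), 49,840 (H-1), 48,430 (J-2), 44,675 (F-1), 43,660 (J-3), 43,505 (H-2), 42,680 (I-1), 40,245 (F-2), 36,130 (H-3)
Highest rejected unit-bid = $35,800.
Allocation: F 2, G 2, H 3, I 1, J 3.

F 2, G 2, H 3, I 1, J 3; clearing price $35,800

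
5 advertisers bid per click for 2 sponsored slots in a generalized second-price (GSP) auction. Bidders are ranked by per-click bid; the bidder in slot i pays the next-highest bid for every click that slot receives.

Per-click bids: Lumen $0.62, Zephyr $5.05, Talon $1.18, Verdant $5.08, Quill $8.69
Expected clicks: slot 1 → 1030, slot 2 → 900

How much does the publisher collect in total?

Total revenue: $9777.40

Sorting advertisers: $8.69 (Quill) > $5.08 (Verdant) > $5.05 (Zephyr) > …
Slot 1: Quill pays $5.08 × 1030 = $5232.40
Slot 2: Verdant pays $5.05 × 900 = $4545.00
Total = $9777.40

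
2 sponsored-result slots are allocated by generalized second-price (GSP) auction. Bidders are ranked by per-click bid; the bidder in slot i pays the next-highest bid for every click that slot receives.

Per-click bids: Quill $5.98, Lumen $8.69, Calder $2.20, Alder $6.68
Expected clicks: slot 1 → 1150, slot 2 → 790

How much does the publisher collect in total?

Total revenue: $12406.20

Sorting advertisers: $8.69 (Lumen) > $6.68 (Alder) > $5.98 (Quill) > …
Slot 1: Lumen pays $6.68 × 1150 = $7682.00
Slot 2: Alder pays $5.98 × 790 = $4724.20
Total = $12406.20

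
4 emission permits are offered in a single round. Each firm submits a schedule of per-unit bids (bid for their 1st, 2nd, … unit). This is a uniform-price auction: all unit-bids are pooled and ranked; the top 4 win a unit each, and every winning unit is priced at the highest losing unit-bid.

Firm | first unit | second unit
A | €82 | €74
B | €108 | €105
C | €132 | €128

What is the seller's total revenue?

Pooled unit-bids ranked (top 4): 132 (C-1), 128 (C-2), 108 (B-1), 105 (B-2)
The (k+1)-th unit-bid is €82.
Allocation: B 2, C 2. Every unit priced at €82.
Revenue = 4 × 82 = €328.

Total revenue: €328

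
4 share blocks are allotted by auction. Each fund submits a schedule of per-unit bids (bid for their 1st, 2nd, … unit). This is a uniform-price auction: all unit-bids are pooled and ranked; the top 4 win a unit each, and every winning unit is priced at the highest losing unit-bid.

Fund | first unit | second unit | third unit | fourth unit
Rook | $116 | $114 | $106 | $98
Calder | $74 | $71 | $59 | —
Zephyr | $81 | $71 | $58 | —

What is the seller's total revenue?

Merging the schedules and taking the best 4: 116 (Rook-1), 114 (Rook-2), 106 (Rook-3), 98 (Rook-4)
The (k+1)-th unit-bid is $81.
Allocation: Rook 4. Every unit priced at $81.
Revenue = 4 × 81 = $324.

Total revenue: $324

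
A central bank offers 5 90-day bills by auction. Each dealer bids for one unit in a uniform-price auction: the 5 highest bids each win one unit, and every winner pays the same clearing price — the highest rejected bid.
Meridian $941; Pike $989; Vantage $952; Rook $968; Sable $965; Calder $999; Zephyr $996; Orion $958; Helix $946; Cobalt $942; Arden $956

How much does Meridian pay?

Ordering the bids: 999 (Calder), 996 (Zephyr), 989 (Pike), 968 (Rook), 965 (Sable), 958 (Orion), 956 (Arden), …
Winners (5 units): Calder, Zephyr, Pike, Rook, Sable.
Clearing price = highest rejected bid = $958.
Meridian does not win → pays $0.

Meridian pays $0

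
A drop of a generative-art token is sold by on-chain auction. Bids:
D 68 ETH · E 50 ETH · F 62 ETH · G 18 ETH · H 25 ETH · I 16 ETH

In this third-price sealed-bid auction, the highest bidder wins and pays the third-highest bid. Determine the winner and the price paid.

Third-price sealed-bid auction: the highest bidder wins and pays the third-highest bid.
Bids in order: 68 (D) > 62 (F) > 50 (E) > 25 (H) > 18 (G) > 16 (I)
D is highest; pays the third-highest bid, 50 ETH.

D pays 50 ETH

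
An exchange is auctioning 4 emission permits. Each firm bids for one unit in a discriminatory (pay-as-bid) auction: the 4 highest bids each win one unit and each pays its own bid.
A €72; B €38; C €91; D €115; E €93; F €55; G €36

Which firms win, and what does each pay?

D €115, E €93, C €91, A €72

Sorting: 115 (D), 93 (E), 91 (C), 72 (A), 55 (F), 38 (B), …
Winners (4 units): D, E, C, A.
Each winner pays its own bid: D €115, E €93, C €91, A €72.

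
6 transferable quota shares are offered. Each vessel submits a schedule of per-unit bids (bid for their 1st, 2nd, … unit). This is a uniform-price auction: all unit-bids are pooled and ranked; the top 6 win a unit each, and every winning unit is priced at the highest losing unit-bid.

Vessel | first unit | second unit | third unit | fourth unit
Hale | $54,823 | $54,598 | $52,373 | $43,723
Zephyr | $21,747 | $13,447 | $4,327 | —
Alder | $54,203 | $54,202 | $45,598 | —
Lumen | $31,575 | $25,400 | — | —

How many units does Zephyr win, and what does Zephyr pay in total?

Zephyr: 0 units, pays $0

Merging the schedules and taking the best 6: 54,823 (Hale-1), 54,598 (Hale-2), 54,203 (Alder-1), 54,202 (Alder-2), 52,373 (Hale-3), 45,598 (Alder-3)
The (k+1)-th unit-bid is $43,723.
Zephyr wins 0 unit(s) at $43,723 each.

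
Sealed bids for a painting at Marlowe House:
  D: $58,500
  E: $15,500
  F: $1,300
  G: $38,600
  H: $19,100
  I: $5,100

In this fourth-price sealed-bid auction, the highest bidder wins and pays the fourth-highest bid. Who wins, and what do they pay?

D pays $15,500

Rule: the highest bidder wins and pays the fourth-highest bid.
Bids in order: 58,500 (D) > 38,600 (G) > 19,100 (H) > 15,500 (E) > 5,100 (I) > 1,300 (F)
D wins; payment is bid #4 in the ranking = $15,500.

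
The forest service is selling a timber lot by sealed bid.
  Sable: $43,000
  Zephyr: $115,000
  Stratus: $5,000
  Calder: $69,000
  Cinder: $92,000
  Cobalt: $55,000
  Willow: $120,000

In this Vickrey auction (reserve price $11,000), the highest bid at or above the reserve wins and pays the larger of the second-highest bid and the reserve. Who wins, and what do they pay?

Willow pays $115,000

Sorting bids: 120,000 (Willow) > 115,000 (Zephyr) > 92,000 (Cinder) > 69,000 (Calder) > 55,000 (Cobalt) > 43,000 (Sable) > …
Willow has the top bid at or above the reserve ($120,000).
max(second-highest $115,000, reserve $11,000) = $115,000; the reserve does not bind.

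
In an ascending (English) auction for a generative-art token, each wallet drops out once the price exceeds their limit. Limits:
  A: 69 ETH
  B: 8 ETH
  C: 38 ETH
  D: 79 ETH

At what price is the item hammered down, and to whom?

Limits in order: 79 (D) > 69 (A) > 38 (C) > 8 (B)
Bidding ends when A exits at 69 ETH; D takes it.

D wins at 69 ETH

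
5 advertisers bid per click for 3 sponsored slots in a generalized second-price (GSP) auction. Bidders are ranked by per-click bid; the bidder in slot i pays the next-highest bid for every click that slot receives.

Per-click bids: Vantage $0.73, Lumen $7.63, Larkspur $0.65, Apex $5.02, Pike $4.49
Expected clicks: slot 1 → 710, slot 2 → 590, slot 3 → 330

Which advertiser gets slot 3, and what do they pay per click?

Pike; $0.73 per click

Per-click bids in order: $7.63 (Lumen) > $5.02 (Apex) > $4.49 (Pike) > $0.73 (Vantage) > …
Slot 3 goes to the third-ranked bidder, Pike, who pays the next bid down: $0.73/click.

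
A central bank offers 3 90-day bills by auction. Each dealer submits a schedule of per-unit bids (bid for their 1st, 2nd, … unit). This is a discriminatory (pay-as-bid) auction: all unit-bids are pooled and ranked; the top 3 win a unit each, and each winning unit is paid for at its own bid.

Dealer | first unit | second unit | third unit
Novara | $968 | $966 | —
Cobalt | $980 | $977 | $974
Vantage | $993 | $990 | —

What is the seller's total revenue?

Total revenue: $2,963

Merging the schedules and taking the best 3: 993 (Vantage-1), 990 (Vantage-2), 980 (Cobalt-1)
Next rejected bid: $977 (not a price — pay-as-bid).
Each winning unit pays its own bid.
Revenue = 993 + 990 + 980 = $2,963.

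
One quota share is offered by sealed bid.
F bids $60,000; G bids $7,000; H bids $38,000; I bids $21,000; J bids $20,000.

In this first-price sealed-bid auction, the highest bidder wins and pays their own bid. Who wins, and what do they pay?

Rule: the highest bidder wins and pays their own bid.
Sorting bids: 60,000 (F) > 38,000 (H) > 21,000 (I) > 20,000 (J) > 7,000 (G)
First-price: F pays what they bid, $60,000.

F pays $60,000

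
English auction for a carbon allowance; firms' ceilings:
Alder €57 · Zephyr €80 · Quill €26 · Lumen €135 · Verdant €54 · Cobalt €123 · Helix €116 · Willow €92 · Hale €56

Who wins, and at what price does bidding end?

Lumen wins at €123

Ascending (English) auction: the price rises until one bidder remains; the winner pays the price at which the last rival dropped out.
Limits ranked: 135 (Lumen) > 123 (Cobalt) > 116 (Helix) > 92 (Willow) > 80 (Zephyr) > 57 (Alder) > …
Once the price passes €123, only Lumen is left; the hammer falls at Cobalt's limit of €123.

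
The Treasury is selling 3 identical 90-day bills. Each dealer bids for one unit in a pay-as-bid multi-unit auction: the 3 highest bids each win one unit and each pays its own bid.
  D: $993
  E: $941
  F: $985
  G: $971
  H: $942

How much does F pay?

Ordering the bids: 993 (D), 985 (F), 971 (G), 942 (H), 941 (E)
Top 3: D, F, G.
F wins → own bid $985.

F pays $985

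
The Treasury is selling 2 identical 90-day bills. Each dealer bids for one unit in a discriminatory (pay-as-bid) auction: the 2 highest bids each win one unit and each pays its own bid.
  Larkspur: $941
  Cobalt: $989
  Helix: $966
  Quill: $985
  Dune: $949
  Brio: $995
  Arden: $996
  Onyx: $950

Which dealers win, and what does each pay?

Bids ranked high→low: 996 (Arden), 995 (Brio), 989 (Cobalt), 985 (Quill), …
Winners (2 units): Arden, Brio.
Each winner pays its own bid: Arden $996, Brio $995.

Arden $996, Brio $995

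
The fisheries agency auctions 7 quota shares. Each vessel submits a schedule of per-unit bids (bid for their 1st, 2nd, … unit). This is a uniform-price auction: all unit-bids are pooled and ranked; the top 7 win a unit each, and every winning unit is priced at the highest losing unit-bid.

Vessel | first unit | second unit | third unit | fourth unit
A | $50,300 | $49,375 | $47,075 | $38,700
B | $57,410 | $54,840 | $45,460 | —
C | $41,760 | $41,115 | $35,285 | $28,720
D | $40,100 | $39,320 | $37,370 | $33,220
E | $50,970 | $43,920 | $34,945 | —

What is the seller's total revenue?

Pooled unit-bids ranked (top 7): 57,410 (B-1), 54,840 (B-2), 50,970 (E-1), 50,300 (A-1), 49,375 (A-2), 47,075 (A-3), 45,460 (B-3)
First bid not allocated: $43,920.
Allocation: A 3, B 3, E 1. Every unit priced at $43,920.
Revenue = 7 × 43,920 = $307,440.

Total revenue: $307,440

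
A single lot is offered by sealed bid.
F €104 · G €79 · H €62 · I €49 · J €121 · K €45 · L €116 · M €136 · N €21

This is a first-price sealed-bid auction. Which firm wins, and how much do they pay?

Sorting bids: 136 (M) > 121 (J) > 116 (L) > 104 (F) > 79 (G) > 62 (H) > …
M has the highest bid and pays exactly that: €136.

M pays €136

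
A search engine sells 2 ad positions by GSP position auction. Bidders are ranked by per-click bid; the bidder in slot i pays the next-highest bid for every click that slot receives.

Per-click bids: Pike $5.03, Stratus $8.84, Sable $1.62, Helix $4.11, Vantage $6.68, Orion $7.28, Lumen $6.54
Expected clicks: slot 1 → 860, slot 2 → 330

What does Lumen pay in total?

Lumen pays $0.00

Sorting advertisers: $8.84 (Stratus) > $7.28 (Orion) > $6.68 (Vantage) > …
Lumen ranks below slot 2 → no slot, pays nothing.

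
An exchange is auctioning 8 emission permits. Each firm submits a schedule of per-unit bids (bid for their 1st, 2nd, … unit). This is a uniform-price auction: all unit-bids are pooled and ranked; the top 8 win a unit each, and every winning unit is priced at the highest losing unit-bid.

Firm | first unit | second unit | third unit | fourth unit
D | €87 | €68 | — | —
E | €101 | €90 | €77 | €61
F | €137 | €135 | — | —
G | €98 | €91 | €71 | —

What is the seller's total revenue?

Total revenue: €568

Pooled unit-bids ranked (top 8): 137 (F-1), 135 (F-2), 101 (E-1), 98 (G-1), 91 (G-2), 90 (E-2), 87 (D-1), 77 (E-3)
The (k+1)-th unit-bid is €71.
Allocation: D 1, E 3, F 2, G 2. Every unit priced at €71.
Revenue = 8 × 71 = €568.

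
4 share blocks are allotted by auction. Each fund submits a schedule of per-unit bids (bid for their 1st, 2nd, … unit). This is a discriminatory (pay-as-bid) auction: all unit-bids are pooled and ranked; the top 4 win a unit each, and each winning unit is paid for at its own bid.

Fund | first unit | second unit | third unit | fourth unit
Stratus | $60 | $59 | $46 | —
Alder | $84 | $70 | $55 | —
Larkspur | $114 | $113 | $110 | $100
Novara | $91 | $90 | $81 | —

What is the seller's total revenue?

Total revenue: $437

Merging the schedules and taking the best 4: 114 (Larkspur-1), 113 (Larkspur-2), 110 (Larkspur-3), 100 (Larkspur-4)
Next rejected bid: $91 (not a price — pay-as-bid).
Each winning unit pays its own bid.
Revenue = 114 + 113 + 110 + 100 = $437.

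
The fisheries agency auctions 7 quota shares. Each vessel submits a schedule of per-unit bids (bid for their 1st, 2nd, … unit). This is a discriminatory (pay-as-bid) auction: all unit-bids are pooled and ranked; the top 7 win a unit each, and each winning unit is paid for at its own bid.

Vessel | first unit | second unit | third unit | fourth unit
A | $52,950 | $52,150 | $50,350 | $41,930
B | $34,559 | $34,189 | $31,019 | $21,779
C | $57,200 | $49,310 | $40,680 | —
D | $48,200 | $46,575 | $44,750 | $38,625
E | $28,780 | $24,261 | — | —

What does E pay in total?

Pooled unit-bids ranked (top 7): 57,200 (C-1), 52,950 (A-1), 52,150 (A-2), 50,350 (A-3), 49,310 (C-2), 48,200 (D-1), 46,575 (D-2)
Next rejected bid: $44,750 (not a price — pay-as-bid).
E wins no units.

E pays $0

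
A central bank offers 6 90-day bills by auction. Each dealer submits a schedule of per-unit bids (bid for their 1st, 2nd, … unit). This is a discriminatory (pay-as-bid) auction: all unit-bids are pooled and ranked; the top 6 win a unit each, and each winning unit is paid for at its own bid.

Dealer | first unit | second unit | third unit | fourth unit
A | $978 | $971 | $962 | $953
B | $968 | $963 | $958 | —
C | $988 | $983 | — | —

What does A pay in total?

Merging the schedules and taking the best 6: 988 (C-1), 983 (C-2), 978 (A-1), 971 (A-2), 968 (B-1), 963 (B-2)
Next rejected bid: $962 (not a price — pay-as-bid).
A's winning unit-bids: 978 + 971 = $1,949.

A pays $1,949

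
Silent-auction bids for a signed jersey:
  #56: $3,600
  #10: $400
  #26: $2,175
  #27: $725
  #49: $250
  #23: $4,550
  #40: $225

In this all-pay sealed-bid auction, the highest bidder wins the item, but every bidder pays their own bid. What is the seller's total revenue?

Total revenue: $11,925

Bids in order: 4,550 (#23) > 3,600 (#56) > 2,175 (#26) > 725 (#27) > 400 (#10) > 250 (#49) > …
Every bidder forfeits their bid regardless of winning.
Revenue = 3,600 + 400 + 2,175 + 725 + 250 + 4,550 + 225 = $11,925.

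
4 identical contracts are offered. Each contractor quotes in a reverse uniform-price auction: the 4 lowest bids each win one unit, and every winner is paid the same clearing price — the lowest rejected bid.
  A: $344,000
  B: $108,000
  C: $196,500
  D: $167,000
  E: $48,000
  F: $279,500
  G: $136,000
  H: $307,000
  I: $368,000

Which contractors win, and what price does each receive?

Sorting: 48,000 (E), 108,000 (B), 136,000 (G), 167,000 (D), 196,500 (C), 279,500 (F), …
Lowest 4: E, B, G, D.
Lowest unsuccessful bid: $196,500 → clearing price.

E, B, G, D; each is paid $196,500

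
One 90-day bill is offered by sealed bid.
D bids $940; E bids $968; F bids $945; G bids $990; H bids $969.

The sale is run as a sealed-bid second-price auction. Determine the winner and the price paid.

G pays $969

Sorting bids: 990 (G) > 969 (H) > 968 (E) > 945 (F) > 940 (D)
G wins with the highest bid; price is set by the runner-up at $969.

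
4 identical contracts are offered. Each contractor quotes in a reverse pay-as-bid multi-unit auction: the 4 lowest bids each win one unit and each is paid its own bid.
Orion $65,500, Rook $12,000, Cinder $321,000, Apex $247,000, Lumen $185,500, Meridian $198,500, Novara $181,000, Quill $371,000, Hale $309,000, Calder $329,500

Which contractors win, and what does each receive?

Bids ranked low→high: 12,000 (Rook), 65,500 (Orion), 181,000 (Novara), 185,500 (Lumen), 198,500 (Meridian), 247,000 (Apex), …
Lowest 4: Rook, Orion, Novara, Lumen.
Each winner is paid its own bid: Rook $12,000, Orion $65,500, Novara $181,000, Lumen $185,500.

Rook $12,000, Orion $65,500, Novara $181,000, Lumen $185,500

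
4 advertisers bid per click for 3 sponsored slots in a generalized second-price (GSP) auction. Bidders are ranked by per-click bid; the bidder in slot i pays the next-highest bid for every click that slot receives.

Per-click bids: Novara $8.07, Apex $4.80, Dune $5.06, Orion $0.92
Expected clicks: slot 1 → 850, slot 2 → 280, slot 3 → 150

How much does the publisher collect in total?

Per-click bids in order: $8.07 (Novara) > $5.06 (Dune) > $4.80 (Apex) > $0.92 (Orion)
Slot 1: Novara pays $5.06 × 850 = $4301.00
Slot 2: Dune pays $4.80 × 280 = $1344.00
Slot 3: Apex pays $0.92 × 150 = $138.00
Total = $5783.00

Total revenue: $5783.00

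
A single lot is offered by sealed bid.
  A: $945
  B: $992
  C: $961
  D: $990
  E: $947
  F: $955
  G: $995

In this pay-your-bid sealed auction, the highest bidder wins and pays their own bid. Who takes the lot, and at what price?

Bids ranked: 995 (G) > 992 (B) > 990 (D) > 961 (C) > 955 (F) > 947 (E) > …
First-price: G pays what they bid, $995.

G pays $995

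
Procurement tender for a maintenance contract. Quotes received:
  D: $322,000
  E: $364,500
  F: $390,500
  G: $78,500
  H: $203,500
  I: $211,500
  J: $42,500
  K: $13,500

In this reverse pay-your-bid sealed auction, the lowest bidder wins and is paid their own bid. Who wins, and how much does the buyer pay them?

K is paid $13,500

Rule: the lowest bidder wins and is paid their own bid.
Bids in order: 13,500 (K) < 42,500 (J) < 78,500 (G) < 203,500 (H) < 211,500 (I) < 322,000 (D) < …
K has the lowest bid and is paid exactly that: $13,500.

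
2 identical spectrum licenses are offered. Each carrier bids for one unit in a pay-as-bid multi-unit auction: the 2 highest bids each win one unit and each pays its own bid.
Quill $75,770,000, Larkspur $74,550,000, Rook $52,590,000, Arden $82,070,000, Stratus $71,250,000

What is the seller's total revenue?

Total revenue: $157,840,000

Sorting: 82,070,000 (Arden), 75,770,000 (Quill), 74,550,000 (Larkspur), 71,250,000 (Stratus), …
Top 2: Arden, Quill.
Total revenue = 82,070,000 + 75,770,000 = $157,840,000.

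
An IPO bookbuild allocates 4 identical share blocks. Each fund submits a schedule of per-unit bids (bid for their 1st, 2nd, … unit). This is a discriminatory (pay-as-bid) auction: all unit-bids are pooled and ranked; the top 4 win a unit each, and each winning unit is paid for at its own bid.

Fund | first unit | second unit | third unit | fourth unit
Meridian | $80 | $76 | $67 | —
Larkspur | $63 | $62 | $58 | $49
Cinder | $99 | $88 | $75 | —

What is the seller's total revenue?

Total revenue: $343

Pooled unit-bids ranked (top 4): 99 (Cinder-1), 88 (Cinder-2), 80 (Meridian-1), 76 (Meridian-2)
Next rejected bid: $75 (not a price — pay-as-bid).
Each winning unit pays its own bid.
Revenue = 99 + 88 + 80 + 76 = $343.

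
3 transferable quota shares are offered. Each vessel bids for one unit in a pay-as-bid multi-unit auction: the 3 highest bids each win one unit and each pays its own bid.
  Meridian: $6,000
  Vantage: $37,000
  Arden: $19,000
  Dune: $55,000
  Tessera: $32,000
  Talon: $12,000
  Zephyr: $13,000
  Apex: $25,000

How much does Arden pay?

Arden pays $0

Sorting: 55,000 (Dune), 37,000 (Vantage), 32,000 (Tessera), 25,000 (Apex), 19,000 (Arden), …
The 3 highest are Dune, Vantage, Tessera.
Arden does not win → $0.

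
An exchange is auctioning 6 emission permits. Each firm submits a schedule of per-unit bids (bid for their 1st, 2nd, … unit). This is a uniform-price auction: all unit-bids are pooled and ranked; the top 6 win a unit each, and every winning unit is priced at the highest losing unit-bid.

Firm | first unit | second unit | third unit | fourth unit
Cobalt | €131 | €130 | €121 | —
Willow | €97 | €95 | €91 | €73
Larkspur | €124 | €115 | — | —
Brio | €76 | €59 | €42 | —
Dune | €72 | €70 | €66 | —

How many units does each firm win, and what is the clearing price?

Cobalt 3, Larkspur 2, Willow 1; clearing price €95

All unit-bids, highest first — top 6: 131 (Cobalt-1), 130 (Cobalt-2), 124 (Larkspur-1), 121 (Cobalt-3), 115 (Larkspur-2), 97 (Willow-1)
The (k+1)-th unit-bid is €95.
Allocation: Cobalt 3, Larkspur 2, Willow 1.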